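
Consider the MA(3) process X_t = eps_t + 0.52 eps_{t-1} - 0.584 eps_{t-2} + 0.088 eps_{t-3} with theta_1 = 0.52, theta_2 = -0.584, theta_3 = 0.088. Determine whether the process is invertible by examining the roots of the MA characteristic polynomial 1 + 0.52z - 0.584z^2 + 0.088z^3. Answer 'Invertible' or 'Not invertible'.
\text{Not invertible}

The MA(q) characteristic polynomial is P(z) = 1 + 0.52z - 0.584z^2 + 0.088z^3.
Invertibility requires all roots to lie outside the unit circle, i.e. |z| > 1 for every root.
Degree 3: look for a simple real root z0 first, then factor out (1 - z/z0) and solve the remaining quadratic.
Testing z0 = 5: P(5) = 1 + (0.52)(5) + (-0.584)(5)^2 + (0.088)(5)^3
  = 1 + (2.6) + (-14.6) + (11) = 0.  So z_0 = 5 is a root, |z_0| = 5.
Divide out the factor (1 - 0.2 z) = (1 - z/z0) (since 1/z0 = 0.2):
  P(z) = (1 - 0.2 z)(1 + (0.72) z + (-0.44) z^2)
  [check: z-coef 0.72 - (0.2) = 0.52; z^2-coef -0.44 - (0.2)(0.72) = -0.584; z^3-coef -(0.2)(-0.44) = 0.088.]
Remaining roots from the quadratic factor 1 + (0.72) z + (-0.44) z^2:
  Set 1 + (0.72) z + (-0.44) z^2 = 0, i.e. a z^2 + b z + c = 0 with a = -0.44, b = 0.72, c = 1.
  Discriminant D = b^2 - 4ac = (0.72)^2 - 4*(-0.44)*1 = 0.5184 - (-1.76) = 2.2784.
  D >= 0, so the roots are real: z = (-b +/- sqrt(D)) / (2a) = (-0.72 +/- 1.509437) / (-0.88).
    z_1 = (-0.72 + 1.509437) / (-0.88) = -0.8971,   |z_1| = 0.8971.
    z_2 = (-0.72 - 1.509437) / (-0.88) = 2.5335,   |z_2| = 2.5335.
Moduli of all roots: 5.0000, 0.8971, 2.5335.
All moduli strictly greater than 1? No.
Verdict: Not invertible.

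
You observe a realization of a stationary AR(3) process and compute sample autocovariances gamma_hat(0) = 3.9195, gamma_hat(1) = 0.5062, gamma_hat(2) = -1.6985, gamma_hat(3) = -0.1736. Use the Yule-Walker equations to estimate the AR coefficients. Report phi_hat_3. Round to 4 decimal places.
\hat\phi_{3} = 0.1240

The Yule-Walker equations for an AR(p) process read, in matrix form,
  Gamma_p phi = r_p,   with   (Gamma_p)_{ij} = gamma(|i - j|),
                       (r_p)_i = gamma(i),   i,j = 1..p.
Substitute the sample gammas (Toeplitz matrix and right-hand side of size 3):
  Gamma_p = [[3.9195, 0.5062, -1.6985], [0.5062, 3.9195, 0.5062], [-1.6985, 0.5062, 3.9195]]
  r_p     = [0.5062, -1.6985, -0.1736]
Written out (R1..R3):
  (R1) 3.9195 phi_1 + 0.5062 phi_2 - 1.6985 phi_3 = 0.5062
  (R2) 0.5062 phi_1 + 3.9195 phi_2 + 0.5062 phi_3 = -1.6985
  (R3) -1.6985 phi_1 + 0.5062 phi_2 + 3.9195 phi_3 = -0.1736
Gaussian elimination:
  R2 <- R2 - (0.5062/3.9195) R1 = R2 - (0.129149) R1:  3.854125 phi_2 + 0.72556 phi_3 = -1.763875
  R3 <- R3 - (-1.6985/3.9195) R1 = R3 - (-0.433346) R1:  0.72556 phi_2 + 3.183462 phi_3 = 0.04576
  R3 <- R3 - (0.72556/3.854125) R2 = R3 - (0.188255) R2:  3.046871 phi_3 = 0.377819
Back-substitution:
  phi_hat_3 = 0.377819 / 3.046871 = 0.124002
  phi_hat_2 = (-1.763875 - (0.72556)(0.124002)) / 3.854125 = -0.481003
  phi_hat_1 = (0.5062 - (0.5062)(-0.481003) - (-1.6985)(0.124002)) / 3.9195 = 0.245006
So phi_hat = [0.2450, -0.4810, 0.1240].
Therefore phi_hat_3 = 0.1240.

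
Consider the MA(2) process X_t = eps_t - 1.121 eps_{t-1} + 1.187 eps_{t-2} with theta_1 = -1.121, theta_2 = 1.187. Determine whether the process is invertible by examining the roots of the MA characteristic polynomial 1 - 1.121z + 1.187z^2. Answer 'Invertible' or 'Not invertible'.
\text{Not invertible}

The MA(q) characteristic polynomial is P(z) = 1 - 1.121z + 1.187z^2.
Invertibility requires all roots to lie outside the unit circle, i.e. |z| > 1 for every root.
Set 1 + (-1.121) z + (1.187) z^2 = 0, i.e. a z^2 + b z + c = 0 with a = 1.187, b = -1.121, c = 1.
Discriminant D = b^2 - 4ac = (-1.121)^2 - 4*(1.187)*1 = 1.256641 - (4.748) = -3.491359.
D < 0, so the roots are the complex-conjugate pair z = (-b +/- i sqrt(-D)) / (2a) = 0.4722 +/- 0.7871i.
For a conjugate pair |z|^2 = z * conj(z) = (product of roots) = c/a = 1/(1.187) = 0.84246, so |z| = sqrt(0.84246) = 0.9179 for both roots.
Moduli of all roots: 0.9179, 0.9179.
All moduli strictly greater than 1? No.
Verdict: Not invertible.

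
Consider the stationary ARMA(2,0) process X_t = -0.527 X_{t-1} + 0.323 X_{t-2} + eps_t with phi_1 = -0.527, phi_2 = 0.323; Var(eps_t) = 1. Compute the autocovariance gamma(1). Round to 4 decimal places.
\gamma(1) = -2.2056

Multiply the model equation by X_{t-k} and take expectations. With theta_0 = psi_0 = 1 and psi_j the MA(infinity) weights, this gives
  gamma(k) - sum_i phi_i gamma(k-i) = c_k,
  c_k = sigma^2 * sum_{j=k..q} theta_j psi_{j-k}   (c_k = 0 for k > q),
using gamma(-m) = gamma(m).
Pure AR (q = 0): c_0 = sigma^2 = 1, c_k = 0 for k >= 1.
Equations for k = 0, 1, 2 (AR order 2, c_2 = 0):
  (E0) gamma(0) = phi_1 gamma(1) + phi_2 gamma(2) + c_0
  (E1) gamma(1) = phi_1 gamma(0) + phi_2 gamma(1) + c_1
  (E2) gamma(2) = phi_1 gamma(1) + phi_2 gamma(0)
From (E1): gamma(1) = A gamma(0) + B with
  A = phi_1 / (1 - phi_2) = -0.527 / 0.677 = -0.778434,   B = c_1 / (1 - phi_2) = 0 / 0.677 = 0.
Insert (E2) into (E0): gamma(0) (1 - phi_2^2) = phi_1 (1 + phi_2) gamma(1) + c_0.
  phi_1 (1 + phi_2) = (-0.527)(1.323) = -0.697221,   1 - phi_2^2 = 0.895671.
Replace gamma(1) by A gamma(0) + B and collect gamma(0):
  gamma(0) [0.895671 - (-0.697221)(-0.778434)] = c_0 = 1
  gamma(0) * 0.35293 = 1
  gamma(0) = 1 / 0.35293 = 2.833421.
  gamma(1) = A gamma(0) = (-0.778434)(2.833421) = -2.205632.
Therefore gamma(1) = -2.2056 (to 4 decimal places).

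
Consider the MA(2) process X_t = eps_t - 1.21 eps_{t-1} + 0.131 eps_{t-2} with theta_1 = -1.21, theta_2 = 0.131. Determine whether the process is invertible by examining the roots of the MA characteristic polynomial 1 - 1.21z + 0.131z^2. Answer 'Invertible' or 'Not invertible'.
\text{Not invertible}

The MA(q) characteristic polynomial is P(z) = 1 - 1.21z + 0.131z^2.
Invertibility requires all roots to lie outside the unit circle, i.e. |z| > 1 for every root.
Set 1 + (-1.21) z + (0.131) z^2 = 0, i.e. a z^2 + b z + c = 0 with a = 0.131, b = -1.21, c = 1.
Discriminant D = b^2 - 4ac = (-1.21)^2 - 4*(0.131)*1 = 1.4641 - (0.524) = 0.9401.
D >= 0, so the roots are real: z = (-b +/- sqrt(D)) / (2a) = (1.21 +/- 0.969588) / (0.262).
  z_1 = (1.21 + 0.969588) / (0.262) = 8.319,   |z_1| = 8.319.
  z_2 = (1.21 - 0.969588) / (0.262) = 0.9176,   |z_2| = 0.9176.
Moduli of all roots: 8.3190, 0.9176.
All moduli strictly greater than 1? No.
Verdict: Not invertible.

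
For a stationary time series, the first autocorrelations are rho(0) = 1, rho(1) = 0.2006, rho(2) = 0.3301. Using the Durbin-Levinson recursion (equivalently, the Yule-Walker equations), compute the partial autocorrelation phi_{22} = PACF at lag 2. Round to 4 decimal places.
\phi_{22} = 0.3020

The PACF at lag k is phi_{kk}, the last component of the solution
to the Yule-Walker system G_k phi = r_k where
  (G_k)_{ij} = rho(|i - j|), (r_k)_i = rho(i), i,j = 1..k.
Equivalently, Durbin-Levinson gives phi_{kk} iteratively:
  phi_{11} = rho(1)
  phi_{kk} = [rho(k) - sum_{j=1..k-1} phi_{k-1,j} rho(k-j)]
            / [1 - sum_{j=1..k-1} phi_{k-1,j} rho(j)],
  phi_{k,j} = phi_{k-1,j} - phi_{kk} phi_{k-1,k-j},  j = 1..k-1.
Step k = 1:
  phi_11 = rho(1) = 0.2006.
Step k = 2:
  phi_22 = [rho(2) - phi_11 rho(1)] / [1 - phi_11 rho(1)] = [0.3301 - (0.2006)(0.2006)] / [1 - (0.2006)(0.2006)]
         = 0.28985964 / 0.95975964 = 0.302.
Therefore phi_{22} = 0.3020.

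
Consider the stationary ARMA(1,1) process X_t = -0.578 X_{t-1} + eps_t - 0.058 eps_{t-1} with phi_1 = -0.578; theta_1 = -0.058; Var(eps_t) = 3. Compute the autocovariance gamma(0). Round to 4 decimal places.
\gamma(0) = 4.8223

Multiply the model equation by X_{t-k} and take expectations. With theta_0 = psi_0 = 1 and psi_j the MA(infinity) weights, this gives
  gamma(k) - sum_i phi_i gamma(k-i) = c_k,
  c_k = sigma^2 * sum_{j=k..q} theta_j psi_{j-k}   (c_k = 0 for k > q),
using gamma(-m) = gamma(m).
psi-weights needed (psi_j = theta_j + sum_i phi_i psi_{j-i}):
  psi_1 = theta_1 + phi_1 = -0.058 + (-0.578) = -0.636
Right-hand sides:
  c_0 = sigma^2 (1 + theta_1 psi_1) = 3 * (1 + (-0.058)(-0.636)) = 3 * 1.036888 = 3.110664
  c_1 = sigma^2 theta_1 = 3 * (-0.058) = -0.174
  c_2 = 0
Equations for k = 0 and k = 1 (AR order 1):
  gamma(0) = phi_1 gamma(1) + c_0
  gamma(1) = phi_1 gamma(0) + c_1
Substituting the second into the first: gamma(0) (1 - phi_1^2) = c_0 + phi_1 c_1, so
  gamma(0) = (c_0 + phi_1 c_1) / (1 - phi_1^2) = (3.110664 + (-0.578)(-0.174)) / (1 - (-0.578)^2) = 3.211236 / 0.665916 = 4.822284.
Therefore gamma(0) = 4.8223 (to 4 decimal places).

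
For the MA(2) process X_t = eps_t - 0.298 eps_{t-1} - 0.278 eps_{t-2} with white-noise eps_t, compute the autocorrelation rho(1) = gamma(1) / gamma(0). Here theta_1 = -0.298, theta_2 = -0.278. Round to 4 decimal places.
\rho(1) = -0.1845

For an MA(q) process with theta_0 = 1, the autocovariance is
  gamma(k) = sigma^2 * sum_{i=0..q-k} theta_i * theta_{i+k},
and rho(k) = gamma(k) / gamma(0). Sigma^2 cancels.
  numerator   = (1)*(-0.298) + (-0.298)*(-0.278) = -0.215156.
  denominator = (1)^2 + (-0.298)^2 + (-0.278)^2 = 1.166088.
  rho(1) = -0.215156 / 1.166088 = -0.1845.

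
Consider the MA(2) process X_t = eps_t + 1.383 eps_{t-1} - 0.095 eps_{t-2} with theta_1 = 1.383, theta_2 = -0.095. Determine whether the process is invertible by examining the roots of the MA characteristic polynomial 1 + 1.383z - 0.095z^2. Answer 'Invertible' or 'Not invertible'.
\text{Not invertible}

The MA(q) characteristic polynomial is P(z) = 1 + 1.383z - 0.095z^2.
Invertibility requires all roots to lie outside the unit circle, i.e. |z| > 1 for every root.
Set 1 + (1.383) z + (-0.095) z^2 = 0, i.e. a z^2 + b z + c = 0 with a = -0.095, b = 1.383, c = 1.
Discriminant D = b^2 - 4ac = (1.383)^2 - 4*(-0.095)*1 = 1.912689 - (-0.38) = 2.292689.
D >= 0, so the roots are real: z = (-b +/- sqrt(D)) / (2a) = (-1.383 +/- 1.514163) / (-0.19).
  z_1 = (-1.383 + 1.514163) / (-0.19) = -0.6903,   |z_1| = 0.6903.
  z_2 = (-1.383 - 1.514163) / (-0.19) = 15.2482,   |z_2| = 15.2482.
Moduli of all roots: 0.6903, 15.2482.
All moduli strictly greater than 1? No.
Verdict: Not invertible.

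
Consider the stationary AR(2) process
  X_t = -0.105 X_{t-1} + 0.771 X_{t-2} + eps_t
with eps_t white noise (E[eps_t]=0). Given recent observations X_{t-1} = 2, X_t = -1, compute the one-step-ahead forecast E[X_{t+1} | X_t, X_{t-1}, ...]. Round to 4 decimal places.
E[X_{t+1} \mid \mathcal F_t] = 1.6470

For an AR(p) model X_t = c + sum_i phi_i X_{t-i} + eps_t, the
one-step-ahead conditional mean is
  E[X_{t+1} | X_t, ...] = c + sum_i phi_i X_{t+1-i}.
Substitute known values:
  E[X_{t+1} | ...] = (-0.105) * (-1) + (0.771) * (2)
                   = 1.6470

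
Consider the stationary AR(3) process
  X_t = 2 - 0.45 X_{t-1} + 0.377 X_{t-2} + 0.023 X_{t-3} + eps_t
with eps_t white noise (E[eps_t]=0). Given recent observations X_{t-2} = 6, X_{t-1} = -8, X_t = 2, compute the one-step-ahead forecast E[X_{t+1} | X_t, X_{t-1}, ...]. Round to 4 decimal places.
E[X_{t+1} \mid \mathcal F_t] = -1.7780

For an AR(p) model X_t = c + sum_i phi_i X_{t-i} + eps_t, the
one-step-ahead conditional mean is
  E[X_{t+1} | X_t, ...] = c + sum_i phi_i X_{t+1-i}.
Substitute known values:
  E[X_{t+1} | ...] = 2 + (-0.45) * (2) + (0.377) * (-8) + (0.023) * (6)
                   = -1.7780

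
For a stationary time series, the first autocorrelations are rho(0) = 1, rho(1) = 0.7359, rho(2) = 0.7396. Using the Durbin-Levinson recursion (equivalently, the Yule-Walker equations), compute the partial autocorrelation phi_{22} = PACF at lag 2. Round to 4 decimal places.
\phi_{22} = 0.4320

The PACF at lag k is phi_{kk}, the last component of the solution
to the Yule-Walker system G_k phi = r_k where
  (G_k)_{ij} = rho(|i - j|), (r_k)_i = rho(i), i,j = 1..k.
Equivalently, Durbin-Levinson gives phi_{kk} iteratively:
  phi_{11} = rho(1)
  phi_{kk} = [rho(k) - sum_{j=1..k-1} phi_{k-1,j} rho(k-j)]
            / [1 - sum_{j=1..k-1} phi_{k-1,j} rho(j)],
  phi_{k,j} = phi_{k-1,j} - phi_{kk} phi_{k-1,k-j},  j = 1..k-1.
Step k = 1:
  phi_11 = rho(1) = 0.7359.
Step k = 2:
  phi_22 = [rho(2) - phi_11 rho(1)] / [1 - phi_11 rho(1)] = [0.7396 - (0.7359)(0.7359)] / [1 - (0.7359)(0.7359)]
         = 0.19805119 / 0.45845119 = 0.432.
Therefore phi_{22} = 0.4320.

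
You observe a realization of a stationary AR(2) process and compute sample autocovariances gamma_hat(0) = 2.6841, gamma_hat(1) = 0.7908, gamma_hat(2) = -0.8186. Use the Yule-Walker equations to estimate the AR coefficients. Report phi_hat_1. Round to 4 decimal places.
\hat\phi_{1} = 0.4210

The Yule-Walker equations for an AR(p) process read, in matrix form,
  Gamma_p phi = r_p,   with   (Gamma_p)_{ij} = gamma(|i - j|),
                       (r_p)_i = gamma(i),   i,j = 1..p.
Substitute the sample gammas (Toeplitz matrix and right-hand side of size 2):
  Gamma_p = [[2.6841, 0.7908], [0.7908, 2.6841]]
  r_p     = [0.7908, -0.8186]
Written out:
  2.6841 phi_1 + 0.7908 phi_2 = 0.7908
  0.7908 phi_1 + 2.6841 phi_2 = -0.8186
Solve by Cramer's rule:
  det = gamma(0)^2 - gamma(1)^2 = (2.6841)^2 - (0.7908)^2 = 7.20439281 - 0.62536464 = 6.57902817
  phi_hat_1 = [gamma(1) gamma(0) - gamma(1) gamma(2)] / det = [(0.7908)(2.6841) - (0.7908)(-0.8186)] / 6.57902817 = 2.76993516 / 6.57902817 = 0.421
  phi_hat_2 = [gamma(0) gamma(2) - gamma(1)^2] / det = [(2.6841)(-0.8186) - (0.7908)^2] / 6.57902817 = -2.8225689 / 6.57902817 = -0.429
So phi_hat = [0.4210, -0.4290].
Therefore phi_hat_1 = 0.4210.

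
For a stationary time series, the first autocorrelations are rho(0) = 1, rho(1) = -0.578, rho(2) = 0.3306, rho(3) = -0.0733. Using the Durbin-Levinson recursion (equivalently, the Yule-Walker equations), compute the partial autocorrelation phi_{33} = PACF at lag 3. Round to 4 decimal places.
\phi_{33} = 0.1738

The PACF at lag k is phi_{kk}, the last component of the solution
to the Yule-Walker system G_k phi = r_k where
  (G_k)_{ij} = rho(|i - j|), (r_k)_i = rho(i), i,j = 1..k.
Equivalently, Durbin-Levinson gives phi_{kk} iteratively:
  phi_{11} = rho(1)
  phi_{kk} = [rho(k) - sum_{j=1..k-1} phi_{k-1,j} rho(k-j)]
            / [1 - sum_{j=1..k-1} phi_{k-1,j} rho(j)],
  phi_{k,j} = phi_{k-1,j} - phi_{kk} phi_{k-1,k-j},  j = 1..k-1.
Step k = 1:
  phi_11 = rho(1) = -0.578.
Step k = 2:
  phi_22 = [rho(2) - phi_11 rho(1)] / [1 - phi_11 rho(1)] = [0.3306 - (-0.578)(-0.578)] / [1 - (-0.578)(-0.578)]
         = -0.003484 / 0.665916 = -0.005232.
  Update: phi_21 = phi_11 - phi_22 phi_11 = -0.578 - (-0.005232)(-0.578) = -0.581024.
Step k = 3:
  phi_33 = [rho(3) - phi_21 rho(2) - phi_22 rho(1)] / [1 - phi_21 rho(1) - phi_22 rho(2)]
    numerator   = -0.0733 - (-0.581024)(0.3306) - (-0.005232)(-0.578) = 0.11576251
    denominator = 1 - (-0.581024)(-0.578) - (-0.005232)(0.3306) = 0.66589777
  phi_33 = 0.11576251 / 0.66589777 = 0.1738.
Therefore phi_{33} = 0.1738.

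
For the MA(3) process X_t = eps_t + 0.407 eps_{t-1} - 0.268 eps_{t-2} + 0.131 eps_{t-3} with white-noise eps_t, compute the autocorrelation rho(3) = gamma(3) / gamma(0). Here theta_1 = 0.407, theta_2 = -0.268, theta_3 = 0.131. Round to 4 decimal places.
\rho(3) = 0.1044

For an MA(q) process with theta_0 = 1, the autocovariance is
  gamma(k) = sigma^2 * sum_{i=0..q-k} theta_i * theta_{i+k},
and rho(k) = gamma(k) / gamma(0). Sigma^2 cancels.
  numerator   = (1)*(0.131) = 0.131.
  denominator = (1)^2 + (0.407)^2 + (-0.268)^2 + (0.131)^2 = 1.254634.
  rho(3) = 0.131 / 1.254634 = 0.1044.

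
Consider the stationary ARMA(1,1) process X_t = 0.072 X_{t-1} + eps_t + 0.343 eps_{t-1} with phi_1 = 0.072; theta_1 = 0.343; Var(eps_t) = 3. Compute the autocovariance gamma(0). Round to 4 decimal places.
\gamma(0) = 3.5194

Multiply the model equation by X_{t-k} and take expectations. With theta_0 = psi_0 = 1 and psi_j the MA(infinity) weights, this gives
  gamma(k) - sum_i phi_i gamma(k-i) = c_k,
  c_k = sigma^2 * sum_{j=k..q} theta_j psi_{j-k}   (c_k = 0 for k > q),
using gamma(-m) = gamma(m).
psi-weights needed (psi_j = theta_j + sum_i phi_i psi_{j-i}):
  psi_1 = theta_1 + phi_1 = 0.343 + (0.072) = 0.415
Right-hand sides:
  c_0 = sigma^2 (1 + theta_1 psi_1) = 3 * (1 + (0.343)(0.415)) = 3 * 1.142345 = 3.427035
  c_1 = sigma^2 theta_1 = 3 * (0.343) = 1.029
  c_2 = 0
Equations for k = 0 and k = 1 (AR order 1):
  gamma(0) = phi_1 gamma(1) + c_0
  gamma(1) = phi_1 gamma(0) + c_1
Substituting the second into the first: gamma(0) (1 - phi_1^2) = c_0 + phi_1 c_1, so
  gamma(0) = (c_0 + phi_1 c_1) / (1 - phi_1^2) = (3.427035 + (0.072)(1.029)) / (1 - (0.072)^2) = 3.501123 / 0.994816 = 3.519367.
Therefore gamma(0) = 3.5194 (to 4 decimal places).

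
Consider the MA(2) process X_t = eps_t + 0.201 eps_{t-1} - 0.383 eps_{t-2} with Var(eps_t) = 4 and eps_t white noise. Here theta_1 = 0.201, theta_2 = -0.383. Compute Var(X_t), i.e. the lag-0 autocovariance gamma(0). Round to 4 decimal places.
\gamma(0) = 4.7484

For an MA(q) process X_t = eps_t + sum_i theta_i eps_{t-i} with
Var(eps_t) = sigma^2, the variance is
  gamma(0) = sigma^2 * (1 + sum_i theta_i^2).
  sum_i theta_i^2 = (0.201)^2 + (-0.383)^2 = 0.040401 + 0.146689 = 0.18709.
  gamma(0) = 4 * (1 + 0.18709) = 4 * 1.18709 = 4.74836, which rounds to 4.7484.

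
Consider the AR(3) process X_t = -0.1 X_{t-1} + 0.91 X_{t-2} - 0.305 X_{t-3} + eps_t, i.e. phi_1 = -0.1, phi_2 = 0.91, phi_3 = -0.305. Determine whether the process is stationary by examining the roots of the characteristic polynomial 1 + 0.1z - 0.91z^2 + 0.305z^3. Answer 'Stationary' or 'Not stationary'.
\text{Not stationary}

The AR(p) characteristic polynomial is P(z) = 1 + 0.1z - 0.91z^2 + 0.305z^3.
Stationarity requires all roots to lie outside the unit circle, i.e. |z| > 1 for every root.
Degree 3: look for a simple real root z0 first, then factor out (1 - z/z0) and solve the remaining quadratic.
Testing z0 = 2: P(2) = 1 + (0.1)(2) + (-0.91)(2)^2 + (0.305)(2)^3
  = 1 + (0.2) + (-3.64) + (2.44) = 0.  So z_0 = 2 is a root, |z_0| = 2.
Divide out the factor (1 - 0.5 z) = (1 - z/z0) (since 1/z0 = 0.5):
  P(z) = (1 - 0.5 z)(1 + (0.6) z + (-0.61) z^2)
  [check: z-coef 0.6 - (0.5) = 0.1; z^2-coef -0.61 - (0.5)(0.6) = -0.91; z^3-coef -(0.5)(-0.61) = 0.305.]
Remaining roots from the quadratic factor 1 + (0.6) z + (-0.61) z^2:
  Set 1 + (0.6) z + (-0.61) z^2 = 0, i.e. a z^2 + b z + c = 0 with a = -0.61, b = 0.6, c = 1.
  Discriminant D = b^2 - 4ac = (0.6)^2 - 4*(-0.61)*1 = 0.36 - (-2.44) = 2.8.
  D >= 0, so the roots are real: z = (-b +/- sqrt(D)) / (2a) = (-0.6 +/- 1.67332) / (-1.22).
    z_1 = (-0.6 + 1.67332) / (-1.22) = -0.8798,   |z_1| = 0.8798.
    z_2 = (-0.6 - 1.67332) / (-1.22) = 1.8634,   |z_2| = 1.8634.
Moduli of all roots: 2.0000, 0.8798, 1.8634.
All moduli strictly greater than 1? No.
Verdict: Not stationary.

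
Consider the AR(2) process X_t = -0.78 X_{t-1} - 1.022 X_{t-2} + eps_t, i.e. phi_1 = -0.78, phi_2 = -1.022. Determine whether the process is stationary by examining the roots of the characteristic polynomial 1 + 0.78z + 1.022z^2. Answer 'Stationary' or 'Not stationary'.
\text{Not stationary}

The AR(p) characteristic polynomial is P(z) = 1 + 0.78z + 1.022z^2.
Stationarity requires all roots to lie outside the unit circle, i.e. |z| > 1 for every root.
Set 1 + (0.78) z + (1.022) z^2 = 0, i.e. a z^2 + b z + c = 0 with a = 1.022, b = 0.78, c = 1.
Discriminant D = b^2 - 4ac = (0.78)^2 - 4*(1.022)*1 = 0.6084 - (4.088) = -3.4796.
D < 0, so the roots are the complex-conjugate pair z = (-b +/- i sqrt(-D)) / (2a) = -0.3816 +/- 0.9126i.
For a conjugate pair |z|^2 = z * conj(z) = (product of roots) = c/a = 1/(1.022) = 0.978474, so |z| = sqrt(0.978474) = 0.9892 for both roots.
Moduli of all roots: 0.9892, 0.9892.
All moduli strictly greater than 1? No.
Verdict: Not stationary.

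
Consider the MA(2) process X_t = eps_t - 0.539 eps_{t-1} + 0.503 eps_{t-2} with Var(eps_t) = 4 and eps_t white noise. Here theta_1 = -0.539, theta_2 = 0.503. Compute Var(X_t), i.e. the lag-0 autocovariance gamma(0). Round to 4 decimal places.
\gamma(0) = 6.1741

For an MA(q) process X_t = eps_t + sum_i theta_i eps_{t-i} with
Var(eps_t) = sigma^2, the variance is
  gamma(0) = sigma^2 * (1 + sum_i theta_i^2).
  sum_i theta_i^2 = (-0.539)^2 + (0.503)^2 = 0.290521 + 0.253009 = 0.54353.
  gamma(0) = 4 * (1 + 0.54353) = 4 * 1.54353 = 6.17412, which rounds to 6.1741.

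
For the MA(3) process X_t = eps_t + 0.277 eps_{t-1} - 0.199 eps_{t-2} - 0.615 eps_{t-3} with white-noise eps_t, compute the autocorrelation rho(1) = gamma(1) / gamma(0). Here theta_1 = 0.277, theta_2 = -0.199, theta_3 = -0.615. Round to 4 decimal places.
\rho(1) = 0.2303

For an MA(q) process with theta_0 = 1, the autocovariance is
  gamma(k) = sigma^2 * sum_{i=0..q-k} theta_i * theta_{i+k},
and rho(k) = gamma(k) / gamma(0). Sigma^2 cancels.
  numerator   = (1)*(0.277) + (0.277)*(-0.199) + (-0.199)*(-0.615) = 0.344262.
  denominator = (1)^2 + (0.277)^2 + (-0.199)^2 + (-0.615)^2 = 1.494555.
  rho(1) = 0.344262 / 1.494555 = 0.2303.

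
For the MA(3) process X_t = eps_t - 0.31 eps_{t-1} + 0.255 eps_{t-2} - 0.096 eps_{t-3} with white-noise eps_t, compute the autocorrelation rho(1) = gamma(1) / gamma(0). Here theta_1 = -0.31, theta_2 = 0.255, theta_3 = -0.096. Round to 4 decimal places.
\rho(1) = -0.3533

For an MA(q) process with theta_0 = 1, the autocovariance is
  gamma(k) = sigma^2 * sum_{i=0..q-k} theta_i * theta_{i+k},
and rho(k) = gamma(k) / gamma(0). Sigma^2 cancels.
  numerator   = (1)*(-0.31) + (-0.31)*(0.255) + (0.255)*(-0.096) = -0.41353.
  denominator = (1)^2 + (-0.31)^2 + (0.255)^2 + (-0.096)^2 = 1.170341.
  rho(1) = -0.41353 / 1.170341 = -0.3533.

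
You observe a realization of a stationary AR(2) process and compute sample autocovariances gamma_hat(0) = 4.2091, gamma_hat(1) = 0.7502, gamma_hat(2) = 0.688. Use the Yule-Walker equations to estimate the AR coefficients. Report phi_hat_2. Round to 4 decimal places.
\hat\phi_{2} = 0.1360

The Yule-Walker equations for an AR(p) process read, in matrix form,
  Gamma_p phi = r_p,   with   (Gamma_p)_{ij} = gamma(|i - j|),
                       (r_p)_i = gamma(i),   i,j = 1..p.
Substitute the sample gammas (Toeplitz matrix and right-hand side of size 2):
  Gamma_p = [[4.2091, 0.7502], [0.7502, 4.2091]]
  r_p     = [0.7502, 0.688]
Written out:
  4.2091 phi_1 + 0.7502 phi_2 = 0.7502
  0.7502 phi_1 + 4.2091 phi_2 = 0.688
Solve by Cramer's rule:
  det = gamma(0)^2 - gamma(1)^2 = (4.2091)^2 - (0.7502)^2 = 17.71652281 - 0.56280004 = 17.15372277
  phi_hat_1 = [gamma(1) gamma(0) - gamma(1) gamma(2)] / det = [(0.7502)(4.2091) - (0.7502)(0.688)] / 17.15372277 = 2.64152922 / 17.15372277 = 0.154
  phi_hat_2 = [gamma(0) gamma(2) - gamma(1)^2] / det = [(4.2091)(0.688) - (0.7502)^2] / 17.15372277 = 2.33306076 / 17.15372277 = 0.136
So phi_hat = [0.1540, 0.1360].
Therefore phi_hat_2 = 0.1360.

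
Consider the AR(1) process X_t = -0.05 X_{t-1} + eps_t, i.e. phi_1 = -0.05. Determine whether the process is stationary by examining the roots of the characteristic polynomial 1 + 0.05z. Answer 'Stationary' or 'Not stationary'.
\text{Stationary}

The AR(p) characteristic polynomial is P(z) = 1 + 0.05z.
Stationarity requires all roots to lie outside the unit circle, i.e. |z| > 1 for every root.
This is linear in z: 1 + (0.05) z = 0  =>  z = -1/(0.05) = -20,  |z| = 20.
Moduli of all roots: 20.0000.
All moduli strictly greater than 1? Yes.
Verdict: Stationary.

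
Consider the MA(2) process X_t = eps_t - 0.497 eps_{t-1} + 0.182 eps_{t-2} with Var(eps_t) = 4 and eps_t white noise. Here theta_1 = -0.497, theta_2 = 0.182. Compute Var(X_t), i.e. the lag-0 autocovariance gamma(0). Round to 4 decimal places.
\gamma(0) = 5.1205

For an MA(q) process X_t = eps_t + sum_i theta_i eps_{t-i} with
Var(eps_t) = sigma^2, the variance is
  gamma(0) = sigma^2 * (1 + sum_i theta_i^2).
  sum_i theta_i^2 = (-0.497)^2 + (0.182)^2 = 0.247009 + 0.033124 = 0.280133.
  gamma(0) = 4 * (1 + 0.280133) = 4 * 1.280133 = 5.120532, which rounds to 5.1205.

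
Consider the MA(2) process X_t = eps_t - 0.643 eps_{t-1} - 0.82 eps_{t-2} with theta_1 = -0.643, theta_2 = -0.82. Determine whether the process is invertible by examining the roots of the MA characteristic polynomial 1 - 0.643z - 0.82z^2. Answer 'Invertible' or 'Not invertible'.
\text{Not invertible}

The MA(q) characteristic polynomial is P(z) = 1 - 0.643z - 0.82z^2.
Invertibility requires all roots to lie outside the unit circle, i.e. |z| > 1 for every root.
Set 1 + (-0.643) z + (-0.82) z^2 = 0, i.e. a z^2 + b z + c = 0 with a = -0.82, b = -0.643, c = 1.
Discriminant D = b^2 - 4ac = (-0.643)^2 - 4*(-0.82)*1 = 0.413449 - (-3.28) = 3.693449.
D >= 0, so the roots are real: z = (-b +/- sqrt(D)) / (2a) = (0.643 +/- 1.921835) / (-1.64).
  z_1 = (0.643 + 1.921835) / (-1.64) = -1.5639,   |z_1| = 1.5639.
  z_2 = (0.643 - 1.921835) / (-1.64) = 0.7798,   |z_2| = 0.7798.
Moduli of all roots: 1.5639, 0.7798.
All moduli strictly greater than 1? No.
Verdict: Not invertible.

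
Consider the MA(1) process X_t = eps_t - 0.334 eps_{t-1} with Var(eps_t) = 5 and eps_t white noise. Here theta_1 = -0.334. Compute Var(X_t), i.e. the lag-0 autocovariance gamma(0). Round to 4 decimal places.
\gamma(0) = 5.5578

For an MA(q) process X_t = eps_t + sum_i theta_i eps_{t-i} with
Var(eps_t) = sigma^2, the variance is
  gamma(0) = sigma^2 * (1 + sum_i theta_i^2).
  sum_i theta_i^2 = (-0.334)^2 = 0.111556.
  gamma(0) = 5 * (1 + 0.111556) = 5 * 1.111556 = 5.55778, which rounds to 5.5578.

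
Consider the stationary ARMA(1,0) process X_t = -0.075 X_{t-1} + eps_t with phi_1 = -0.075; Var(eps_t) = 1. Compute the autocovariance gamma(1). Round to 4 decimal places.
\gamma(1) = -0.0754

Multiply the model equation by X_{t-k} and take expectations. With theta_0 = psi_0 = 1 and psi_j the MA(infinity) weights, this gives
  gamma(k) - sum_i phi_i gamma(k-i) = c_k,
  c_k = sigma^2 * sum_{j=k..q} theta_j psi_{j-k}   (c_k = 0 for k > q),
using gamma(-m) = gamma(m).
Pure AR (q = 0): c_0 = sigma^2 = 1, c_k = 0 for k >= 1.
Equations for k = 0 and k = 1 (AR order 1):
  gamma(0) = phi_1 gamma(1) + c_0
  gamma(1) = phi_1 gamma(0) + c_1
Substituting the second into the first: gamma(0) (1 - phi_1^2) = c_0 + phi_1 c_1, so
  gamma(0) = c_0 / (1 - phi_1^2) = 1 / (1 - (-0.075)^2) = 1 / 0.994375 = 1.005657.
  gamma(1) = phi_1 gamma(0) = (-0.075)(1.005657) = -0.075424.
Therefore gamma(1) = -0.0754 (to 4 decimal places).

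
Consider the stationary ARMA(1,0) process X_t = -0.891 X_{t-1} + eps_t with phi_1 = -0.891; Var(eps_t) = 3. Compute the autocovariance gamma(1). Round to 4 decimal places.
\gamma(1) = -12.9682

Multiply the model equation by X_{t-k} and take expectations. With theta_0 = psi_0 = 1 and psi_j the MA(infinity) weights, this gives
  gamma(k) - sum_i phi_i gamma(k-i) = c_k,
  c_k = sigma^2 * sum_{j=k..q} theta_j psi_{j-k}   (c_k = 0 for k > q),
using gamma(-m) = gamma(m).
Pure AR (q = 0): c_0 = sigma^2 = 3, c_k = 0 for k >= 1.
Equations for k = 0 and k = 1 (AR order 1):
  gamma(0) = phi_1 gamma(1) + c_0
  gamma(1) = phi_1 gamma(0) + c_1
Substituting the second into the first: gamma(0) (1 - phi_1^2) = c_0 + phi_1 c_1, so
  gamma(0) = c_0 / (1 - phi_1^2) = 3 / (1 - (-0.891)^2) = 3 / 0.206119 = 14.554699.
  gamma(1) = phi_1 gamma(0) = (-0.891)(14.554699) = -12.968237.
Therefore gamma(1) = -12.9682 (to 4 decimal places).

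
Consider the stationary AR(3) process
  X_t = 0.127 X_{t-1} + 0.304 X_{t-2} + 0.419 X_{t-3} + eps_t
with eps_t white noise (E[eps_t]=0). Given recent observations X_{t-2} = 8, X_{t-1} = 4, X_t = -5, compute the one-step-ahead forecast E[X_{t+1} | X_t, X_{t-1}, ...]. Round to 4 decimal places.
E[X_{t+1} \mid \mathcal F_t] = 3.9330

For an AR(p) model X_t = c + sum_i phi_i X_{t-i} + eps_t, the
one-step-ahead conditional mean is
  E[X_{t+1} | X_t, ...] = c + sum_i phi_i X_{t+1-i}.
Substitute known values:
  E[X_{t+1} | ...] = (0.127) * (-5) + (0.304) * (4) + (0.419) * (8)
                   = 3.9330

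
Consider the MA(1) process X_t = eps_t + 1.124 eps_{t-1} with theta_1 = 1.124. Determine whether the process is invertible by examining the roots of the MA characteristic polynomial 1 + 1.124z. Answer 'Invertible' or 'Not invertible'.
\text{Not invertible}

The MA(q) characteristic polynomial is P(z) = 1 + 1.124z.
Invertibility requires all roots to lie outside the unit circle, i.e. |z| > 1 for every root.
This is linear in z: 1 + (1.124) z = 0  =>  z = -1/(1.124) = -0.88968,  |z| = 0.88968.
Moduli of all roots: 0.8897.
All moduli strictly greater than 1? No.
Verdict: Not invertible.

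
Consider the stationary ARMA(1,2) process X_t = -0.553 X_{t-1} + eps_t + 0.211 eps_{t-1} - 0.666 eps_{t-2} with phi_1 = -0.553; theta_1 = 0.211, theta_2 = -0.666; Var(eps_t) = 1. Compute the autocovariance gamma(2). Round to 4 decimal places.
\gamma(2) = -0.4669

Multiply the model equation by X_{t-k} and take expectations. With theta_0 = psi_0 = 1 and psi_j the MA(infinity) weights, this gives
  gamma(k) - sum_i phi_i gamma(k-i) = c_k,
  c_k = sigma^2 * sum_{j=k..q} theta_j psi_{j-k}   (c_k = 0 for k > q),
using gamma(-m) = gamma(m).
psi-weights needed (psi_j = theta_j + sum_i phi_i psi_{j-i}):
  psi_1 = theta_1 + phi_1 = 0.211 + (-0.553) = -0.342
  psi_2 = theta_2 + phi_1 psi_1 = -0.666 + (-0.553)(-0.342) = -0.476874
Right-hand sides:
  c_0 = sigma^2 (1 + theta_1 psi_1 + theta_2 psi_2) = 1 * (1 + (0.211)(-0.342) + (-0.666)(-0.476874)) = 1 * 1.245436 = 1.245436
  c_1 = sigma^2 (theta_1 + theta_2 psi_1) = 1 * (0.211 + (-0.666)(-0.342)) = 0.438772
  c_2 = sigma^2 theta_2 = 1 * (-0.666) = -0.666
Equations for k = 0 and k = 1 (AR order 1):
  gamma(0) = phi_1 gamma(1) + c_0
  gamma(1) = phi_1 gamma(0) + c_1
Substituting the second into the first: gamma(0) (1 - phi_1^2) = c_0 + phi_1 c_1, so
  gamma(0) = (c_0 + phi_1 c_1) / (1 - phi_1^2) = (1.245436 + (-0.553)(0.438772)) / (1 - (-0.553)^2) = 1.002795 / 0.694191 = 1.444552.
  gamma(1) = phi_1 gamma(0) + c_1 = (-0.553)(1.444552) + (0.438772) = -0.360065.
For k = 2: gamma(2) = phi_1 gamma(1) + c_2
  = (-0.553)(-0.360065) + (-0.666) = -0.466884.
Therefore gamma(2) = -0.4669 (to 4 decimal places).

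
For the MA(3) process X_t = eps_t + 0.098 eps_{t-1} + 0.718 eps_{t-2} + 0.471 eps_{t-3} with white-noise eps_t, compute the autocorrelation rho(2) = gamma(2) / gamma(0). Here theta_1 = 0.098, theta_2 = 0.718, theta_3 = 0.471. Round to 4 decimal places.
\rho(2) = 0.4374

For an MA(q) process with theta_0 = 1, the autocovariance is
  gamma(k) = sigma^2 * sum_{i=0..q-k} theta_i * theta_{i+k},
and rho(k) = gamma(k) / gamma(0). Sigma^2 cancels.
  numerator   = (1)*(0.718) + (0.098)*(0.471) = 0.764158.
  denominator = (1)^2 + (0.098)^2 + (0.718)^2 + (0.471)^2 = 1.746969.
  rho(2) = 0.764158 / 1.746969 = 0.4374.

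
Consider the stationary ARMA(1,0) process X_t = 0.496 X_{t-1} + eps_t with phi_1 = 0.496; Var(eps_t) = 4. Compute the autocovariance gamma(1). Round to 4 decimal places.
\gamma(1) = 2.6314

Multiply the model equation by X_{t-k} and take expectations. With theta_0 = psi_0 = 1 and psi_j the MA(infinity) weights, this gives
  gamma(k) - sum_i phi_i gamma(k-i) = c_k,
  c_k = sigma^2 * sum_{j=k..q} theta_j psi_{j-k}   (c_k = 0 for k > q),
using gamma(-m) = gamma(m).
Pure AR (q = 0): c_0 = sigma^2 = 4, c_k = 0 for k >= 1.
Equations for k = 0 and k = 1 (AR order 1):
  gamma(0) = phi_1 gamma(1) + c_0
  gamma(1) = phi_1 gamma(0) + c_1
Substituting the second into the first: gamma(0) (1 - phi_1^2) = c_0 + phi_1 c_1, so
  gamma(0) = c_0 / (1 - phi_1^2) = 4 / (1 - (0.496)^2) = 4 / 0.753984 = 5.305152.
  gamma(1) = phi_1 gamma(0) = (0.496)(5.305152) = 2.631356.
Therefore gamma(1) = 2.6314 (to 4 decimal places).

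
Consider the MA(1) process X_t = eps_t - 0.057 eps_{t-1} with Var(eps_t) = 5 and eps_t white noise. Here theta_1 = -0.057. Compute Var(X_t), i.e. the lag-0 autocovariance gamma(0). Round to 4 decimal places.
\gamma(0) = 5.0162

For an MA(q) process X_t = eps_t + sum_i theta_i eps_{t-i} with
Var(eps_t) = sigma^2, the variance is
  gamma(0) = sigma^2 * (1 + sum_i theta_i^2).
  sum_i theta_i^2 = (-0.057)^2 = 0.003249.
  gamma(0) = 5 * (1 + 0.003249) = 5 * 1.003249 = 5.016245, which rounds to 5.0162.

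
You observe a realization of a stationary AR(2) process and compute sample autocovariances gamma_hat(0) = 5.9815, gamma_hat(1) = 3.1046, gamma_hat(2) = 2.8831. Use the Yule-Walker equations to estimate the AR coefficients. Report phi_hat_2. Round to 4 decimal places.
\hat\phi_{2} = 0.2910

The Yule-Walker equations for an AR(p) process read, in matrix form,
  Gamma_p phi = r_p,   with   (Gamma_p)_{ij} = gamma(|i - j|),
                       (r_p)_i = gamma(i),   i,j = 1..p.
Substitute the sample gammas (Toeplitz matrix and right-hand side of size 2):
  Gamma_p = [[5.9815, 3.1046], [3.1046, 5.9815]]
  r_p     = [3.1046, 2.8831]
Written out:
  5.9815 phi_1 + 3.1046 phi_2 = 3.1046
  3.1046 phi_1 + 5.9815 phi_2 = 2.8831
Solve by Cramer's rule:
  det = gamma(0)^2 - gamma(1)^2 = (5.9815)^2 - (3.1046)^2 = 35.77834225 - 9.63854116 = 26.13980109
  phi_hat_1 = [gamma(1) gamma(0) - gamma(1) gamma(2)] / det = [(3.1046)(5.9815) - (3.1046)(2.8831)] / 26.13980109 = 9.61929264 / 26.13980109 = 0.368
  phi_hat_2 = [gamma(0) gamma(2) - gamma(1)^2] / det = [(5.9815)(2.8831) - (3.1046)^2] / 26.13980109 = 7.60672149 / 26.13980109 = 0.291
So phi_hat = [0.3680, 0.2910].
Therefore phi_hat_2 = 0.2910.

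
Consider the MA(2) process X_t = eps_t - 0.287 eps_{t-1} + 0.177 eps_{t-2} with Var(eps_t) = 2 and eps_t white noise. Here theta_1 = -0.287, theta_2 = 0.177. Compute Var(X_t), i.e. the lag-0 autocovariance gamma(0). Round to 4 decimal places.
\gamma(0) = 2.2274

For an MA(q) process X_t = eps_t + sum_i theta_i eps_{t-i} with
Var(eps_t) = sigma^2, the variance is
  gamma(0) = sigma^2 * (1 + sum_i theta_i^2).
  sum_i theta_i^2 = (-0.287)^2 + (0.177)^2 = 0.082369 + 0.031329 = 0.113698.
  gamma(0) = 2 * (1 + 0.113698) = 2 * 1.113698 = 2.227396, which rounds to 2.2274.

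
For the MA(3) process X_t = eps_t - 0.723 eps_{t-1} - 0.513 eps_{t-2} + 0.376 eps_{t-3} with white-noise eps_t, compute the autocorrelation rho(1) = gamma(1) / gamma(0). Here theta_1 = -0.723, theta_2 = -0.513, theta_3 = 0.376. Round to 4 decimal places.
\rho(1) = -0.2828

For an MA(q) process with theta_0 = 1, the autocovariance is
  gamma(k) = sigma^2 * sum_{i=0..q-k} theta_i * theta_{i+k},
and rho(k) = gamma(k) / gamma(0). Sigma^2 cancels.
  numerator   = (1)*(-0.723) + (-0.723)*(-0.513) + (-0.513)*(0.376) = -0.544989.
  denominator = (1)^2 + (-0.723)^2 + (-0.513)^2 + (0.376)^2 = 1.927274.
  rho(1) = -0.544989 / 1.927274 = -0.2828.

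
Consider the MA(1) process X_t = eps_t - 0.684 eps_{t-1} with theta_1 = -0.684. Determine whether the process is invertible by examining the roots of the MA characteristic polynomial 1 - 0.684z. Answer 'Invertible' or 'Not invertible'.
\text{Invertible}

The MA(q) characteristic polynomial is P(z) = 1 - 0.684z.
Invertibility requires all roots to lie outside the unit circle, i.e. |z| > 1 for every root.
This is linear in z: 1 + (-0.684) z = 0  =>  z = -1/(-0.684) = 1.461988,  |z| = 1.461988.
Moduli of all roots: 1.4620.
All moduli strictly greater than 1? Yes.
Verdict: Invertible.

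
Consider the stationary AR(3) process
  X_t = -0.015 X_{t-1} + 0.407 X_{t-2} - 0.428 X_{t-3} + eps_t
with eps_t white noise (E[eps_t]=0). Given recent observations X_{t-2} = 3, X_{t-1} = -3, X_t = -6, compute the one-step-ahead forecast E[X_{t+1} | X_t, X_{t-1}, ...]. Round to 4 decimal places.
E[X_{t+1} \mid \mathcal F_t] = -2.4150

For an AR(p) model X_t = c + sum_i phi_i X_{t-i} + eps_t, the
one-step-ahead conditional mean is
  E[X_{t+1} | X_t, ...] = c + sum_i phi_i X_{t+1-i}.
Substitute known values:
  E[X_{t+1} | ...] = (-0.015) * (-6) + (0.407) * (-3) + (-0.428) * (3)
                   = -2.4150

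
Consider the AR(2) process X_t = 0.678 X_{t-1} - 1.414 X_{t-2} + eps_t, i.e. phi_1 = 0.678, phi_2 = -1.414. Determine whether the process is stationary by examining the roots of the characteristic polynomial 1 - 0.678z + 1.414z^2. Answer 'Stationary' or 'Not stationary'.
\text{Not stationary}

The AR(p) characteristic polynomial is P(z) = 1 - 0.678z + 1.414z^2.
Stationarity requires all roots to lie outside the unit circle, i.e. |z| > 1 for every root.
Set 1 + (-0.678) z + (1.414) z^2 = 0, i.e. a z^2 + b z + c = 0 with a = 1.414, b = -0.678, c = 1.
Discriminant D = b^2 - 4ac = (-0.678)^2 - 4*(1.414)*1 = 0.459684 - (5.656) = -5.196316.
D < 0, so the roots are the complex-conjugate pair z = (-b +/- i sqrt(-D)) / (2a) = 0.2397 +/- 0.8061i.
For a conjugate pair |z|^2 = z * conj(z) = (product of roots) = c/a = 1/(1.414) = 0.707214, so |z| = sqrt(0.707214) = 0.841 for both roots.
Moduli of all roots: 0.8410, 0.8410.
All moduli strictly greater than 1? No.
Verdict: Not stationary.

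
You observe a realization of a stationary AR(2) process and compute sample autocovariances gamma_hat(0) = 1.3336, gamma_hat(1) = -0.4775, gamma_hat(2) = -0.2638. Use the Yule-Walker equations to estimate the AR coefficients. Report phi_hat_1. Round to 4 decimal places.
\hat\phi_{1} = -0.4919

The Yule-Walker equations for an AR(p) process read, in matrix form,
  Gamma_p phi = r_p,   with   (Gamma_p)_{ij} = gamma(|i - j|),
                       (r_p)_i = gamma(i),   i,j = 1..p.
Substitute the sample gammas (Toeplitz matrix and right-hand side of size 2):
  Gamma_p = [[1.3336, -0.4775], [-0.4775, 1.3336]]
  r_p     = [-0.4775, -0.2638]
Written out:
  1.3336 phi_1 - 0.4775 phi_2 = -0.4775
  -0.4775 phi_1 + 1.3336 phi_2 = -0.2638
Solve by Cramer's rule:
  det = gamma(0)^2 - gamma(1)^2 = (1.3336)^2 - (-0.4775)^2 = 1.77848896 - 0.22800625 = 1.55048271
  phi_hat_1 = [gamma(1) gamma(0) - gamma(1) gamma(2)] / det = [(-0.4775)(1.3336) - (-0.4775)(-0.2638)] / 1.55048271 = -0.7627585 / 1.55048271 = -0.4919
  phi_hat_2 = [gamma(0) gamma(2) - gamma(1)^2] / det = [(1.3336)(-0.2638) - (-0.4775)^2] / 1.55048271 = -0.57980993 / 1.55048271 = -0.374
So phi_hat = [-0.4919, -0.3740].
Therefore phi_hat_1 = -0.4919.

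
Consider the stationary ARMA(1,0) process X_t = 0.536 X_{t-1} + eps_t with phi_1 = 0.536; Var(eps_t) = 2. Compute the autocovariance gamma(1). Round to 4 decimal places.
\gamma(1) = 1.5041

Multiply the model equation by X_{t-k} and take expectations. With theta_0 = psi_0 = 1 and psi_j the MA(infinity) weights, this gives
  gamma(k) - sum_i phi_i gamma(k-i) = c_k,
  c_k = sigma^2 * sum_{j=k..q} theta_j psi_{j-k}   (c_k = 0 for k > q),
using gamma(-m) = gamma(m).
Pure AR (q = 0): c_0 = sigma^2 = 2, c_k = 0 for k >= 1.
Equations for k = 0 and k = 1 (AR order 1):
  gamma(0) = phi_1 gamma(1) + c_0
  gamma(1) = phi_1 gamma(0) + c_1
Substituting the second into the first: gamma(0) (1 - phi_1^2) = c_0 + phi_1 c_1, so
  gamma(0) = c_0 / (1 - phi_1^2) = 2 / (1 - (0.536)^2) = 2 / 0.712704 = 2.806214.
  gamma(1) = phi_1 gamma(0) = (0.536)(2.806214) = 1.504131.
Therefore gamma(1) = 1.5041 (to 4 decimal places).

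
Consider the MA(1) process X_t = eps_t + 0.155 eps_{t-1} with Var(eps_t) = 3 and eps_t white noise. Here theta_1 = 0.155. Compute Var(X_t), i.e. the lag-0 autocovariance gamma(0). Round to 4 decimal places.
\gamma(0) = 3.0721

For an MA(q) process X_t = eps_t + sum_i theta_i eps_{t-i} with
Var(eps_t) = sigma^2, the variance is
  gamma(0) = sigma^2 * (1 + sum_i theta_i^2).
  sum_i theta_i^2 = (0.155)^2 = 0.024025.
  gamma(0) = 3 * (1 + 0.024025) = 3 * 1.024025 = 3.072075, which rounds to 3.0721.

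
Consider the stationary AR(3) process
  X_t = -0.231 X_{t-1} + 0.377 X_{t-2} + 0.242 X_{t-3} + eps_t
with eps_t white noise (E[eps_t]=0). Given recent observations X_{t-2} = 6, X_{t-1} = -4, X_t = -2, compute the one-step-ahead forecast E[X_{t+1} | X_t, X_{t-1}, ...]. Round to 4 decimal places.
E[X_{t+1} \mid \mathcal F_t] = 0.4060

For an AR(p) model X_t = c + sum_i phi_i X_{t-i} + eps_t, the
one-step-ahead conditional mean is
  E[X_{t+1} | X_t, ...] = c + sum_i phi_i X_{t+1-i}.
Substitute known values:
  E[X_{t+1} | ...] = (-0.231) * (-2) + (0.377) * (-4) + (0.242) * (6)
                   = 0.4060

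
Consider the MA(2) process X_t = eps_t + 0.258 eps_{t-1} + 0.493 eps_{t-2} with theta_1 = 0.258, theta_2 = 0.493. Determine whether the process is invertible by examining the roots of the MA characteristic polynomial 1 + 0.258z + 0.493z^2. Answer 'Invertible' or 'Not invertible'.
\text{Invertible}

The MA(q) characteristic polynomial is P(z) = 1 + 0.258z + 0.493z^2.
Invertibility requires all roots to lie outside the unit circle, i.e. |z| > 1 for every root.
Set 1 + (0.258) z + (0.493) z^2 = 0, i.e. a z^2 + b z + c = 0 with a = 0.493, b = 0.258, c = 1.
Discriminant D = b^2 - 4ac = (0.258)^2 - 4*(0.493)*1 = 0.066564 - (1.972) = -1.905436.
D < 0, so the roots are the complex-conjugate pair z = (-b +/- i sqrt(-D)) / (2a) = -0.2617 +/- 1.4i.
For a conjugate pair |z|^2 = z * conj(z) = (product of roots) = c/a = 1/(0.493) = 2.028398, so |z| = sqrt(2.028398) = 1.4242 for both roots.
Moduli of all roots: 1.4242, 1.4242.
All moduli strictly greater than 1? Yes.
Verdict: Invertible.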